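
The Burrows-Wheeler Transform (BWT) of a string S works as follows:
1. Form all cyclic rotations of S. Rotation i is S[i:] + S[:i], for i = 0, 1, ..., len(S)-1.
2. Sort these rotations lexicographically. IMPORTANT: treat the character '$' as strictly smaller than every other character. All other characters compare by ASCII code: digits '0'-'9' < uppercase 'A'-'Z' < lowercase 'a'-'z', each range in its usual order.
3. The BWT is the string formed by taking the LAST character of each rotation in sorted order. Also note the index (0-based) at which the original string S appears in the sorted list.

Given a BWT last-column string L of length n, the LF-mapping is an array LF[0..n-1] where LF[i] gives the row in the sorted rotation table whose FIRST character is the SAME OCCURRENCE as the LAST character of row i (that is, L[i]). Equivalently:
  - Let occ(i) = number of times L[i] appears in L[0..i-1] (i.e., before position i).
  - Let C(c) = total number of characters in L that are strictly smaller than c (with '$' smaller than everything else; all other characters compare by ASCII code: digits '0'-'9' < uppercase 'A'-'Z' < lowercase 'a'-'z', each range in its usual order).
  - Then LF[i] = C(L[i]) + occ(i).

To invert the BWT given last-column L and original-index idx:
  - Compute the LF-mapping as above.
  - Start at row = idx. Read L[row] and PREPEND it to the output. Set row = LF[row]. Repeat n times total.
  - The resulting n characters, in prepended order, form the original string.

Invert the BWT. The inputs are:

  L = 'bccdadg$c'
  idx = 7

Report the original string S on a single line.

Answer: dcgdcacb$

Derivation:
LF mapping: 2 3 4 6 1 7 8 0 5
Walk LF starting at row 7, prepending L[row]:
  step 1: row=7, L[7]='$', prepend. Next row=LF[7]=0
  step 2: row=0, L[0]='b', prepend. Next row=LF[0]=2
  step 3: row=2, L[2]='c', prepend. Next row=LF[2]=4
  step 4: row=4, L[4]='a', prepend. Next row=LF[4]=1
  step 5: row=1, L[1]='c', prepend. Next row=LF[1]=3
  step 6: row=3, L[3]='d', prepend. Next row=LF[3]=6
  step 7: row=6, L[6]='g', prepend. Next row=LF[6]=8
  step 8: row=8, L[8]='c', prepend. Next row=LF[8]=5
  step 9: row=5, L[5]='d', prepend. Next row=LF[5]=7
Reversed output: dcgdcacb$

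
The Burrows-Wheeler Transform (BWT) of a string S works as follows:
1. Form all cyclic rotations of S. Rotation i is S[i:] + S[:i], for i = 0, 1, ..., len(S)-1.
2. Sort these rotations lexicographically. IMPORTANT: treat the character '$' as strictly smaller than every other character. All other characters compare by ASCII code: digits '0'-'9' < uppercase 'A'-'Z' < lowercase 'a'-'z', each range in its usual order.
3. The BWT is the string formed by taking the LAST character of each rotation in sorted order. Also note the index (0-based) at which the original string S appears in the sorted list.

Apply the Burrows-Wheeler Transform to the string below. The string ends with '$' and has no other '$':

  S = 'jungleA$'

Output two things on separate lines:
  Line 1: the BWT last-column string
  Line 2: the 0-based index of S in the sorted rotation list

All 8 rotations (rotation i = S[i:]+S[:i]):
  rot[0] = jungleA$
  rot[1] = ungleA$j
  rot[2] = ngleA$ju
  rot[3] = gleA$jun
  rot[4] = leA$jung
  rot[5] = eA$jungl
  rot[6] = A$jungle
  rot[7] = $jungleA
Sorted (with $ < everything):
  sorted[0] = $jungleA  (last char: 'A')
  sorted[1] = A$jungle  (last char: 'e')
  sorted[2] = eA$jungl  (last char: 'l')
  sorted[3] = gleA$jun  (last char: 'n')
  sorted[4] = jungleA$  (last char: '$')
  sorted[5] = leA$jung  (last char: 'g')
  sorted[6] = ngleA$ju  (last char: 'u')
  sorted[7] = ungleA$j  (last char: 'j')
Last column: Aeln$guj
Original string S is at sorted index 4

Answer: Aeln$guj
4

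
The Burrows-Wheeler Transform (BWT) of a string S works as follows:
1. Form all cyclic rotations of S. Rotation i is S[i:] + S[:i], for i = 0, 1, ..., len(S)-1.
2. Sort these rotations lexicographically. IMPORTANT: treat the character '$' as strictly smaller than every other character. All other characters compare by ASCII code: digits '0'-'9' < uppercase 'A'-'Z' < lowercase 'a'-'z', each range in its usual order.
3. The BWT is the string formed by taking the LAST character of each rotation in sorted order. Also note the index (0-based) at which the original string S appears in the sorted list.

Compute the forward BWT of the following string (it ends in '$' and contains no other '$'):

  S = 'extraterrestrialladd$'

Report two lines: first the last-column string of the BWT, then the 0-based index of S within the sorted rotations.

All 21 rotations (rotation i = S[i:]+S[:i]):
  rot[0] = extraterrestrialladd$
  rot[1] = xtraterrestrialladd$e
  rot[2] = traterrestrialladd$ex
  rot[3] = raterrestrialladd$ext
  rot[4] = aterrestrialladd$extr
  rot[5] = terrestrialladd$extra
  rot[6] = errestrialladd$extrat
  rot[7] = rrestrialladd$extrate
  rot[8] = restrialladd$extrater
  rot[9] = estrialladd$extraterr
  rot[10] = strialladd$extraterre
  rot[11] = trialladd$extraterres
  rot[12] = rialladd$extraterrest
  rot[13] = ialladd$extraterrestr
  rot[14] = alladd$extraterrestri
  rot[15] = lladd$extraterrestria
  rot[16] = ladd$extraterrestrial
  rot[17] = add$extraterrestriall
  rot[18] = dd$extraterrestrialla
  rot[19] = d$extraterrestriallad
  rot[20] = $extraterrestrialladd
Sorted (with $ < everything):
  sorted[0] = $extraterrestrialladd  (last char: 'd')
  sorted[1] = add$extraterrestriall  (last char: 'l')
  sorted[2] = alladd$extraterrestri  (last char: 'i')
  sorted[3] = aterrestrialladd$extr  (last char: 'r')
  sorted[4] = d$extraterrestriallad  (last char: 'd')
  sorted[5] = dd$extraterrestrialla  (last char: 'a')
  sorted[6] = errestrialladd$extrat  (last char: 't')
  sorted[7] = estrialladd$extraterr  (last char: 'r')
  sorted[8] = extraterrestrialladd$  (last char: '$')
  sorted[9] = ialladd$extraterrestr  (last char: 'r')
  sorted[10] = ladd$extraterrestrial  (last char: 'l')
  sorted[11] = lladd$extraterrestria  (last char: 'a')
  sorted[12] = raterrestrialladd$ext  (last char: 't')
  sorted[13] = restrialladd$extrater  (last char: 'r')
  sorted[14] = rialladd$extraterrest  (last char: 't')
  sorted[15] = rrestrialladd$extrate  (last char: 'e')
  sorted[16] = strialladd$extraterre  (last char: 'e')
  sorted[17] = terrestrialladd$extra  (last char: 'a')
  sorted[18] = traterrestrialladd$ex  (last char: 'x')
  sorted[19] = trialladd$extraterres  (last char: 's')
  sorted[20] = xtraterrestrialladd$e  (last char: 'e')
Last column: dlirdatr$rlatrteeaxse
Original string S is at sorted index 8

Answer: dlirdatr$rlatrteeaxse
8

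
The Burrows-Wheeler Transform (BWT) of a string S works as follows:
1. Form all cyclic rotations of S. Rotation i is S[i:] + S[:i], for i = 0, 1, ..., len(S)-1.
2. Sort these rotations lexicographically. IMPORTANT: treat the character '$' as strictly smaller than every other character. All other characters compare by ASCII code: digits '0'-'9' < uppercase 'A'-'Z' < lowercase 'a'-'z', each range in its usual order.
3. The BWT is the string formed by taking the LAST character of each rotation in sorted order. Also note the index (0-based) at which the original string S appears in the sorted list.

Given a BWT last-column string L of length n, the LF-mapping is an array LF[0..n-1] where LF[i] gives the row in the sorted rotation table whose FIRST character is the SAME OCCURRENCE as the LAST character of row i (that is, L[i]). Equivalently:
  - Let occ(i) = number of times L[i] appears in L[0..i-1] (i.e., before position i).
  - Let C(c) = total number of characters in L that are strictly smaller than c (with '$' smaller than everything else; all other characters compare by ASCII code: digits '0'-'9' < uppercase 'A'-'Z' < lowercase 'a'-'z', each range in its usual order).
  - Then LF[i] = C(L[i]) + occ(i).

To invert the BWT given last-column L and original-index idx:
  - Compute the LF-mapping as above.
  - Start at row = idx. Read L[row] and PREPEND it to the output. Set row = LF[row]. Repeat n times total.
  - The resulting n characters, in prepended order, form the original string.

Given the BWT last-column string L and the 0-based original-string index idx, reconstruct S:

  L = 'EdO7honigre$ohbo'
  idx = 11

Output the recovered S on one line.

Answer: neighborhood7OE$

Derivation:
LF mapping: 2 5 3 1 8 12 11 10 7 15 6 0 13 9 4 14
Walk LF starting at row 11, prepending L[row]:
  step 1: row=11, L[11]='$', prepend. Next row=LF[11]=0
  step 2: row=0, L[0]='E', prepend. Next row=LF[0]=2
  step 3: row=2, L[2]='O', prepend. Next row=LF[2]=3
  step 4: row=3, L[3]='7', prepend. Next row=LF[3]=1
  step 5: row=1, L[1]='d', prepend. Next row=LF[1]=5
  step 6: row=5, L[5]='o', prepend. Next row=LF[5]=12
  step 7: row=12, L[12]='o', prepend. Next row=LF[12]=13
  step 8: row=13, L[13]='h', prepend. Next row=LF[13]=9
  step 9: row=9, L[9]='r', prepend. Next row=LF[9]=15
  step 10: row=15, L[15]='o', prepend. Next row=LF[15]=14
  step 11: row=14, L[14]='b', prepend. Next row=LF[14]=4
  step 12: row=4, L[4]='h', prepend. Next row=LF[4]=8
  step 13: row=8, L[8]='g', prepend. Next row=LF[8]=7
  step 14: row=7, L[7]='i', prepend. Next row=LF[7]=10
  step 15: row=10, L[10]='e', prepend. Next row=LF[10]=6
  step 16: row=6, L[6]='n', prepend. Next row=LF[6]=11
Reversed output: neighborhood7OE$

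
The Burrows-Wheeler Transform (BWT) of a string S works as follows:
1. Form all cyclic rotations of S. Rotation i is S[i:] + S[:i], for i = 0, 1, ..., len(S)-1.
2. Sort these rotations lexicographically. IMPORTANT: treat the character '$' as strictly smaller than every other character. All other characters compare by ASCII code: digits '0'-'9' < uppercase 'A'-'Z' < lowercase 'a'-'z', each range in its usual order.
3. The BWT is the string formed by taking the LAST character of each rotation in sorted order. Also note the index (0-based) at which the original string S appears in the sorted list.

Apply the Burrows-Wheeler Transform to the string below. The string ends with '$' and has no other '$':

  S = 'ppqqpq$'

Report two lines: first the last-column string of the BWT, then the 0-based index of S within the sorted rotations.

Answer: q$qppqp
1

Derivation:
All 7 rotations (rotation i = S[i:]+S[:i]):
  rot[0] = ppqqpq$
  rot[1] = pqqpq$p
  rot[2] = qqpq$pp
  rot[3] = qpq$ppq
  rot[4] = pq$ppqq
  rot[5] = q$ppqqp
  rot[6] = $ppqqpq
Sorted (with $ < everything):
  sorted[0] = $ppqqpq  (last char: 'q')
  sorted[1] = ppqqpq$  (last char: '$')
  sorted[2] = pq$ppqq  (last char: 'q')
  sorted[3] = pqqpq$p  (last char: 'p')
  sorted[4] = q$ppqqp  (last char: 'p')
  sorted[5] = qpq$ppq  (last char: 'q')
  sorted[6] = qqpq$pp  (last char: 'p')
Last column: q$qppqp
Original string S is at sorted index 1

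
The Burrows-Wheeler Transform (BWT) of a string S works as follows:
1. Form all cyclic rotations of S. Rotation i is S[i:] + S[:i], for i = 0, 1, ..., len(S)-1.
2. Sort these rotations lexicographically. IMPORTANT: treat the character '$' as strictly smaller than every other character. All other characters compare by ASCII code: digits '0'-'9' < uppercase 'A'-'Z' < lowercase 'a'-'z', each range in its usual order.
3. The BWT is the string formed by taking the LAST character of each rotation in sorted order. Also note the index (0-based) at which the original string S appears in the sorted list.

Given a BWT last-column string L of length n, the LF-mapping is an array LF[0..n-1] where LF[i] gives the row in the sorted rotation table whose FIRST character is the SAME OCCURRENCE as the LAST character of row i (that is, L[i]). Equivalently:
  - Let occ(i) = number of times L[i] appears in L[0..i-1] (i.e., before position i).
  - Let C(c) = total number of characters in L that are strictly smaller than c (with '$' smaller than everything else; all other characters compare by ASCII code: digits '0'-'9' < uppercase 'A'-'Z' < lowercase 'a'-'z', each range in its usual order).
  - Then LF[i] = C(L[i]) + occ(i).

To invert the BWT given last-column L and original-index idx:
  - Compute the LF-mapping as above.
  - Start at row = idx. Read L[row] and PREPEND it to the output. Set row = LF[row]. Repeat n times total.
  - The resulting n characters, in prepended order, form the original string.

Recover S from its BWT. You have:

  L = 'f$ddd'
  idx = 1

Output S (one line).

LF mapping: 4 0 1 2 3
Walk LF starting at row 1, prepending L[row]:
  step 1: row=1, L[1]='$', prepend. Next row=LF[1]=0
  step 2: row=0, L[0]='f', prepend. Next row=LF[0]=4
  step 3: row=4, L[4]='d', prepend. Next row=LF[4]=3
  step 4: row=3, L[3]='d', prepend. Next row=LF[3]=2
  step 5: row=2, L[2]='d', prepend. Next row=LF[2]=1
Reversed output: dddf$

Answer: dddf$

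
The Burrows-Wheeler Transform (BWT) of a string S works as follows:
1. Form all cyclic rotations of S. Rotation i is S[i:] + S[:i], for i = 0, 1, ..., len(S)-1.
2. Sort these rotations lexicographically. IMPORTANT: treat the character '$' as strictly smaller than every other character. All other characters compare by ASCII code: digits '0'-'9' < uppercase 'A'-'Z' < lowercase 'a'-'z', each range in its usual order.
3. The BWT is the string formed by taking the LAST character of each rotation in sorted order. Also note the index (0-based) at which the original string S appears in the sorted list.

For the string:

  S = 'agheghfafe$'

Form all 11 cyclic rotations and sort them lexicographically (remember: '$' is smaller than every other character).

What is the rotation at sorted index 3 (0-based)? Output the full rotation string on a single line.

Answer: e$agheghfaf

Derivation:
All 11 rotations (rotation i = S[i:]+S[:i]):
  rot[0] = agheghfafe$
  rot[1] = gheghfafe$a
  rot[2] = heghfafe$ag
  rot[3] = eghfafe$agh
  rot[4] = ghfafe$aghe
  rot[5] = hfafe$agheg
  rot[6] = fafe$aghegh
  rot[7] = afe$agheghf
  rot[8] = fe$agheghfa
  rot[9] = e$agheghfaf
  rot[10] = $agheghfafe
Sorted (with $ < everything):
  sorted[0] = $agheghfafe
  sorted[1] = afe$agheghf
  sorted[2] = agheghfafe$
  sorted[3] = e$agheghfaf
  sorted[4] = eghfafe$agh
  sorted[5] = fafe$aghegh
  sorted[6] = fe$agheghfa
  sorted[7] = gheghfafe$a
  sorted[8] = ghfafe$aghe
  sorted[9] = heghfafe$ag
  sorted[10] = hfafe$agheg
sorted[3] = e$agheghfaf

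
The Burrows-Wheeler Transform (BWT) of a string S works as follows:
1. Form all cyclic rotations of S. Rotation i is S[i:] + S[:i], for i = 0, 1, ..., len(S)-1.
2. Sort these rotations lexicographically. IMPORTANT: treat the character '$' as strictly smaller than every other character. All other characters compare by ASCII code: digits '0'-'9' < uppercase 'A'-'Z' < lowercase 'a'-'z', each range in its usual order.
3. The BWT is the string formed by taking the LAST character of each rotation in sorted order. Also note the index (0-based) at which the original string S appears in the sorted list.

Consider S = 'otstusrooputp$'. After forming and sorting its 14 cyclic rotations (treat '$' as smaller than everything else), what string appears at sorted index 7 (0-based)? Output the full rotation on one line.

All 14 rotations (rotation i = S[i:]+S[:i]):
  rot[0] = otstusrooputp$
  rot[1] = tstusrooputp$o
  rot[2] = stusrooputp$ot
  rot[3] = tusrooputp$ots
  rot[4] = usrooputp$otst
  rot[5] = srooputp$otstu
  rot[6] = rooputp$otstus
  rot[7] = ooputp$otstusr
  rot[8] = oputp$otstusro
  rot[9] = putp$otstusroo
  rot[10] = utp$otstusroop
  rot[11] = tp$otstusroopu
  rot[12] = p$otstusrooput
  rot[13] = $otstusrooputp
Sorted (with $ < everything):
  sorted[0] = $otstusrooputp
  sorted[1] = ooputp$otstusr
  sorted[2] = oputp$otstusro
  sorted[3] = otstusrooputp$
  sorted[4] = p$otstusrooput
  sorted[5] = putp$otstusroo
  sorted[6] = rooputp$otstus
  sorted[7] = srooputp$otstu
  sorted[8] = stusrooputp$ot
  sorted[9] = tp$otstusroopu
  sorted[10] = tstusrooputp$o
  sorted[11] = tusrooputp$ots
  sorted[12] = usrooputp$otst
  sorted[13] = utp$otstusroop
sorted[7] = srooputp$otstu

Answer: srooputp$otstu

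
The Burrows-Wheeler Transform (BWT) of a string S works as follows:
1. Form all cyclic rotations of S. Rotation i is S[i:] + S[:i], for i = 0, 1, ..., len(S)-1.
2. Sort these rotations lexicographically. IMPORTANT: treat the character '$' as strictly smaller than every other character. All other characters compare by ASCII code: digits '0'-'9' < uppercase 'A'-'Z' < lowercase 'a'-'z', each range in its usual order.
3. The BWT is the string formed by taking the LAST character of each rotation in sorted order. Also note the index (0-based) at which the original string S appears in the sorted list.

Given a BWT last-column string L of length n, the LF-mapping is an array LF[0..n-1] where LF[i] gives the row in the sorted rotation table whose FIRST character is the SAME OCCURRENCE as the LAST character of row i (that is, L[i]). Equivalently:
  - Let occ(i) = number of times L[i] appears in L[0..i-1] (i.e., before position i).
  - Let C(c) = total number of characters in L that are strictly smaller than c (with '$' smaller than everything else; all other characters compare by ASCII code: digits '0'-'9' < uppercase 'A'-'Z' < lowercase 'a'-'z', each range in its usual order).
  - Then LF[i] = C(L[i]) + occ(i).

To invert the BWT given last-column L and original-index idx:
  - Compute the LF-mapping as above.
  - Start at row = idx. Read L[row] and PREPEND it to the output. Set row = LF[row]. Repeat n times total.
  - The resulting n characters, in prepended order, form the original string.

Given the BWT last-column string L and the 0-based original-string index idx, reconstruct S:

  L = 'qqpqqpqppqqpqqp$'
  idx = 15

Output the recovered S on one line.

Answer: qqqpqpppqpqqqpq$

Derivation:
LF mapping: 7 8 1 9 10 2 11 3 4 12 13 5 14 15 6 0
Walk LF starting at row 15, prepending L[row]:
  step 1: row=15, L[15]='$', prepend. Next row=LF[15]=0
  step 2: row=0, L[0]='q', prepend. Next row=LF[0]=7
  step 3: row=7, L[7]='p', prepend. Next row=LF[7]=3
  step 4: row=3, L[3]='q', prepend. Next row=LF[3]=9
  step 5: row=9, L[9]='q', prepend. Next row=LF[9]=12
  step 6: row=12, L[12]='q', prepend. Next row=LF[12]=14
  step 7: row=14, L[14]='p', prepend. Next row=LF[14]=6
  step 8: row=6, L[6]='q', prepend. Next row=LF[6]=11
  step 9: row=11, L[11]='p', prepend. Next row=LF[11]=5
  step 10: row=5, L[5]='p', prepend. Next row=LF[5]=2
  step 11: row=2, L[2]='p', prepend. Next row=LF[2]=1
  step 12: row=1, L[1]='q', prepend. Next row=LF[1]=8
  step 13: row=8, L[8]='p', prepend. Next row=LF[8]=4
  step 14: row=4, L[4]='q', prepend. Next row=LF[4]=10
  step 15: row=10, L[10]='q', prepend. Next row=LF[10]=13
  step 16: row=13, L[13]='q', prepend. Next row=LF[13]=15
Reversed output: qqqpqpppqpqqqpq$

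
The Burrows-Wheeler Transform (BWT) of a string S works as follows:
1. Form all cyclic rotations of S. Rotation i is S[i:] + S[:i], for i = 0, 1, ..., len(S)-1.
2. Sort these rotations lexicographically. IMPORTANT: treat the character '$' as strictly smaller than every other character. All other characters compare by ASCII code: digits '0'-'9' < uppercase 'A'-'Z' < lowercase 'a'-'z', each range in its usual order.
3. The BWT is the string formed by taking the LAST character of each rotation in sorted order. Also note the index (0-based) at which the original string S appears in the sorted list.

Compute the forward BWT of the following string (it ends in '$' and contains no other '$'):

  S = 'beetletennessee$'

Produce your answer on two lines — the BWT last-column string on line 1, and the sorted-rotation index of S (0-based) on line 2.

Answer: e$esbtnletneseee
1

Derivation:
All 16 rotations (rotation i = S[i:]+S[:i]):
  rot[0] = beetletennessee$
  rot[1] = eetletennessee$b
  rot[2] = etletennessee$be
  rot[3] = tletennessee$bee
  rot[4] = letennessee$beet
  rot[5] = etennessee$beetl
  rot[6] = tennessee$beetle
  rot[7] = ennessee$beetlet
  rot[8] = nnessee$beetlete
  rot[9] = nessee$beetleten
  rot[10] = essee$beetletenn
  rot[11] = ssee$beetletenne
  rot[12] = see$beetletennes
  rot[13] = ee$beetletenness
  rot[14] = e$beetletennesse
  rot[15] = $beetletennessee
Sorted (with $ < everything):
  sorted[0] = $beetletennessee  (last char: 'e')
  sorted[1] = beetletennessee$  (last char: '$')
  sorted[2] = e$beetletennesse  (last char: 'e')
  sorted[3] = ee$beetletenness  (last char: 's')
  sorted[4] = eetletennessee$b  (last char: 'b')
  sorted[5] = ennessee$beetlet  (last char: 't')
  sorted[6] = essee$beetletenn  (last char: 'n')
  sorted[7] = etennessee$beetl  (last char: 'l')
  sorted[8] = etletennessee$be  (last char: 'e')
  sorted[9] = letennessee$beet  (last char: 't')
  sorted[10] = nessee$beetleten  (last char: 'n')
  sorted[11] = nnessee$beetlete  (last char: 'e')
  sorted[12] = see$beetletennes  (last char: 's')
  sorted[13] = ssee$beetletenne  (last char: 'e')
  sorted[14] = tennessee$beetle  (last char: 'e')
  sorted[15] = tletennessee$bee  (last char: 'e')
Last column: e$esbtnletneseee
Original string S is at sorted index 1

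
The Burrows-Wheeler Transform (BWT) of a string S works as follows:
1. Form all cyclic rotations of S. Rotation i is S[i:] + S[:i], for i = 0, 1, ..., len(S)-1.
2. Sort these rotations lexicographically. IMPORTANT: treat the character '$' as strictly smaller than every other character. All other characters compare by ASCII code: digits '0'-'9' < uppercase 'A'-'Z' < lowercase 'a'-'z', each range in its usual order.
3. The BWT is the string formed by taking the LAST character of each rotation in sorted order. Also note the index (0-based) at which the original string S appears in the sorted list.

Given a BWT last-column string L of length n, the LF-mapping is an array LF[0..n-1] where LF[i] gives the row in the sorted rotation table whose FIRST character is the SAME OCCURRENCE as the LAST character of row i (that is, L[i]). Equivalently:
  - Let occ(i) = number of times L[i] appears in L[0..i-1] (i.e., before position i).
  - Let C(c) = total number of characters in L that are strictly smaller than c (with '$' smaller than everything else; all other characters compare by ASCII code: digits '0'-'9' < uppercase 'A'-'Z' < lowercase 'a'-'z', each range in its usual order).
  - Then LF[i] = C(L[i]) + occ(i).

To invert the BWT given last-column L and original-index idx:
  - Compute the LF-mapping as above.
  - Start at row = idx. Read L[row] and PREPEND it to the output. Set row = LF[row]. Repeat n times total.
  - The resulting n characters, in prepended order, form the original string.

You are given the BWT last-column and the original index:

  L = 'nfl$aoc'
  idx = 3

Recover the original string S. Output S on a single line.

Answer: falcon$

Derivation:
LF mapping: 5 3 4 0 1 6 2
Walk LF starting at row 3, prepending L[row]:
  step 1: row=3, L[3]='$', prepend. Next row=LF[3]=0
  step 2: row=0, L[0]='n', prepend. Next row=LF[0]=5
  step 3: row=5, L[5]='o', prepend. Next row=LF[5]=6
  step 4: row=6, L[6]='c', prepend. Next row=LF[6]=2
  step 5: row=2, L[2]='l', prepend. Next row=LF[2]=4
  step 6: row=4, L[4]='a', prepend. Next row=LF[4]=1
  step 7: row=1, L[1]='f', prepend. Next row=LF[1]=3
Reversed output: falcon$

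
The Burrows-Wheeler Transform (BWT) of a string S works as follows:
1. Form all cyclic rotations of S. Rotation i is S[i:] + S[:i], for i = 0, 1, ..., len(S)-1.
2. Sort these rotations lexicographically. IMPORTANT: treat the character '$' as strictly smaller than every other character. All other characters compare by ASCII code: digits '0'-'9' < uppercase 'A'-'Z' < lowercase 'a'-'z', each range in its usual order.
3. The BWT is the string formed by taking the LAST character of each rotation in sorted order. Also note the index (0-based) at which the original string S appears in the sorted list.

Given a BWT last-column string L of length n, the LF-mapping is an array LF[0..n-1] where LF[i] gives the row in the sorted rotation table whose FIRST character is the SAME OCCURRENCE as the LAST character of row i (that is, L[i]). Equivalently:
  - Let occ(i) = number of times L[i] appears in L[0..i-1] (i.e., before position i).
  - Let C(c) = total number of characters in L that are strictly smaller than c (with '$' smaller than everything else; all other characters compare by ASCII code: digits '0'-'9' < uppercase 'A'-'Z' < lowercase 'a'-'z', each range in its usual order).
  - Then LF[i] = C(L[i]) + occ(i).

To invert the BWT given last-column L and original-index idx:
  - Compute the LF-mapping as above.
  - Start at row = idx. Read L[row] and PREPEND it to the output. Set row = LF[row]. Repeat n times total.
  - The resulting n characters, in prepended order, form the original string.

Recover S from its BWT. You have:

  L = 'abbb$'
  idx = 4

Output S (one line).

LF mapping: 1 2 3 4 0
Walk LF starting at row 4, prepending L[row]:
  step 1: row=4, L[4]='$', prepend. Next row=LF[4]=0
  step 2: row=0, L[0]='a', prepend. Next row=LF[0]=1
  step 3: row=1, L[1]='b', prepend. Next row=LF[1]=2
  step 4: row=2, L[2]='b', prepend. Next row=LF[2]=3
  step 5: row=3, L[3]='b', prepend. Next row=LF[3]=4
Reversed output: bbba$

Answer: bbba$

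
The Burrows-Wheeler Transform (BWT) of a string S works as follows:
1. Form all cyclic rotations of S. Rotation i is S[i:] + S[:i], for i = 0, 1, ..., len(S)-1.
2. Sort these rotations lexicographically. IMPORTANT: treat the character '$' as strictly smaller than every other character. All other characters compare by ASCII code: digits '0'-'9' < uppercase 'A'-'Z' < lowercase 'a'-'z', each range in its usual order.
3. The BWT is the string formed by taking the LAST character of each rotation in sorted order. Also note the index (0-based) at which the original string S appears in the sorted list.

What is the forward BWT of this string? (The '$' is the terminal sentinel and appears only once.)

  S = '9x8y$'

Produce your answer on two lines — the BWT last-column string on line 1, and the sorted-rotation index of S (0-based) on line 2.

All 5 rotations (rotation i = S[i:]+S[:i]):
  rot[0] = 9x8y$
  rot[1] = x8y$9
  rot[2] = 8y$9x
  rot[3] = y$9x8
  rot[4] = $9x8y
Sorted (with $ < everything):
  sorted[0] = $9x8y  (last char: 'y')
  sorted[1] = 8y$9x  (last char: 'x')
  sorted[2] = 9x8y$  (last char: '$')
  sorted[3] = x8y$9  (last char: '9')
  sorted[4] = y$9x8  (last char: '8')
Last column: yx$98
Original string S is at sorted index 2

Answer: yx$98
2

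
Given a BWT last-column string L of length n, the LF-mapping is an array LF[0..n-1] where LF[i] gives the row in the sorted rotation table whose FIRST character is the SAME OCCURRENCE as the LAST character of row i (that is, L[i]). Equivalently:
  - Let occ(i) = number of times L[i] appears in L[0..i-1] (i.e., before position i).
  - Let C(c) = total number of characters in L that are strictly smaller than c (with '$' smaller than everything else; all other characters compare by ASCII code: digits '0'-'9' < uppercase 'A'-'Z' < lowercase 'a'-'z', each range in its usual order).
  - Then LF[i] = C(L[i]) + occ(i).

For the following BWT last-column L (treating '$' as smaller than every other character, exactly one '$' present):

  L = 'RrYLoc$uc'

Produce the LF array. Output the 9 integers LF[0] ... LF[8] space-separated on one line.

Char counts: '$':1, 'L':1, 'R':1, 'Y':1, 'c':2, 'o':1, 'r':1, 'u':1
C (first-col start): C('$')=0, C('L')=1, C('R')=2, C('Y')=3, C('c')=4, C('o')=6, C('r')=7, C('u')=8
L[0]='R': occ=0, LF[0]=C('R')+0=2+0=2
L[1]='r': occ=0, LF[1]=C('r')+0=7+0=7
L[2]='Y': occ=0, LF[2]=C('Y')+0=3+0=3
L[3]='L': occ=0, LF[3]=C('L')+0=1+0=1
L[4]='o': occ=0, LF[4]=C('o')+0=6+0=6
L[5]='c': occ=0, LF[5]=C('c')+0=4+0=4
L[6]='$': occ=0, LF[6]=C('$')+0=0+0=0
L[7]='u': occ=0, LF[7]=C('u')+0=8+0=8
L[8]='c': occ=1, LF[8]=C('c')+1=4+1=5

Answer: 2 7 3 1 6 4 0 8 5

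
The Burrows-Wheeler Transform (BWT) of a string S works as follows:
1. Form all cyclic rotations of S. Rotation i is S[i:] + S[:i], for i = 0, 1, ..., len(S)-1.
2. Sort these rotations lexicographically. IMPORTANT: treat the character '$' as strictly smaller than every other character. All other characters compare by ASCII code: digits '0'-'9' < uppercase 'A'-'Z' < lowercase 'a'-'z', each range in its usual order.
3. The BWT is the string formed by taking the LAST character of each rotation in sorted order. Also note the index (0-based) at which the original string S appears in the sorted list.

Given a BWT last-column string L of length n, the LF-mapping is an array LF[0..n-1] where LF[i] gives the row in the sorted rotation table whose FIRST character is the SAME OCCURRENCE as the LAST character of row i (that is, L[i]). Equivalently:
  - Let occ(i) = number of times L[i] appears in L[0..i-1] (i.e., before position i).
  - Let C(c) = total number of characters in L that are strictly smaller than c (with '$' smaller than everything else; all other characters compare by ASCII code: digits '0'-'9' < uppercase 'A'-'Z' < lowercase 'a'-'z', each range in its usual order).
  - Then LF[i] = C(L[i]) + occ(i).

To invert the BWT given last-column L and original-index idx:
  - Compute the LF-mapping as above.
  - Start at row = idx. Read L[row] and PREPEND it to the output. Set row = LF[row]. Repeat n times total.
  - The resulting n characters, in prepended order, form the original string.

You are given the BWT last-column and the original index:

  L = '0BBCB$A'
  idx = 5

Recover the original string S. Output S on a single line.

LF mapping: 1 3 4 6 5 0 2
Walk LF starting at row 5, prepending L[row]:
  step 1: row=5, L[5]='$', prepend. Next row=LF[5]=0
  step 2: row=0, L[0]='0', prepend. Next row=LF[0]=1
  step 3: row=1, L[1]='B', prepend. Next row=LF[1]=3
  step 4: row=3, L[3]='C', prepend. Next row=LF[3]=6
  step 5: row=6, L[6]='A', prepend. Next row=LF[6]=2
  step 6: row=2, L[2]='B', prepend. Next row=LF[2]=4
  step 7: row=4, L[4]='B', prepend. Next row=LF[4]=5
Reversed output: BBACB0$

Answer: BBACB0$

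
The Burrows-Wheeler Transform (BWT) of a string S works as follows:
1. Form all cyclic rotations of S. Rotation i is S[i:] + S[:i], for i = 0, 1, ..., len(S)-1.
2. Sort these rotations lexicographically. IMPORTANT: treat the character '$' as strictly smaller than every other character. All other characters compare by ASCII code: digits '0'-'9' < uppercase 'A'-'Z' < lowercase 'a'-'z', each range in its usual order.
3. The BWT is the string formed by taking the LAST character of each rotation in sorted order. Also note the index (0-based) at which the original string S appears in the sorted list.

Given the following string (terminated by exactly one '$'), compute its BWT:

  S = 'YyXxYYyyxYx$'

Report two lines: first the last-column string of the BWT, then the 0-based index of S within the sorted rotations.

Answer: xyxx$YYXyYyY
4

Derivation:
All 12 rotations (rotation i = S[i:]+S[:i]):
  rot[0] = YyXxYYyyxYx$
  rot[1] = yXxYYyyxYx$Y
  rot[2] = XxYYyyxYx$Yy
  rot[3] = xYYyyxYx$YyX
  rot[4] = YYyyxYx$YyXx
  rot[5] = YyyxYx$YyXxY
  rot[6] = yyxYx$YyXxYY
  rot[7] = yxYx$YyXxYYy
  rot[8] = xYx$YyXxYYyy
  rot[9] = Yx$YyXxYYyyx
  rot[10] = x$YyXxYYyyxY
  rot[11] = $YyXxYYyyxYx
Sorted (with $ < everything):
  sorted[0] = $YyXxYYyyxYx  (last char: 'x')
  sorted[1] = XxYYyyxYx$Yy  (last char: 'y')
  sorted[2] = YYyyxYx$YyXx  (last char: 'x')
  sorted[3] = Yx$YyXxYYyyx  (last char: 'x')
  sorted[4] = YyXxYYyyxYx$  (last char: '$')
  sorted[5] = YyyxYx$YyXxY  (last char: 'Y')
  sorted[6] = x$YyXxYYyyxY  (last char: 'Y')
  sorted[7] = xYYyyxYx$YyX  (last char: 'X')
  sorted[8] = xYx$YyXxYYyy  (last char: 'y')
  sorted[9] = yXxYYyyxYx$Y  (last char: 'Y')
  sorted[10] = yxYx$YyXxYYy  (last char: 'y')
  sorted[11] = yyxYx$YyXxYY  (last char: 'Y')
Last column: xyxx$YYXyYyY
Original string S is at sorted index 4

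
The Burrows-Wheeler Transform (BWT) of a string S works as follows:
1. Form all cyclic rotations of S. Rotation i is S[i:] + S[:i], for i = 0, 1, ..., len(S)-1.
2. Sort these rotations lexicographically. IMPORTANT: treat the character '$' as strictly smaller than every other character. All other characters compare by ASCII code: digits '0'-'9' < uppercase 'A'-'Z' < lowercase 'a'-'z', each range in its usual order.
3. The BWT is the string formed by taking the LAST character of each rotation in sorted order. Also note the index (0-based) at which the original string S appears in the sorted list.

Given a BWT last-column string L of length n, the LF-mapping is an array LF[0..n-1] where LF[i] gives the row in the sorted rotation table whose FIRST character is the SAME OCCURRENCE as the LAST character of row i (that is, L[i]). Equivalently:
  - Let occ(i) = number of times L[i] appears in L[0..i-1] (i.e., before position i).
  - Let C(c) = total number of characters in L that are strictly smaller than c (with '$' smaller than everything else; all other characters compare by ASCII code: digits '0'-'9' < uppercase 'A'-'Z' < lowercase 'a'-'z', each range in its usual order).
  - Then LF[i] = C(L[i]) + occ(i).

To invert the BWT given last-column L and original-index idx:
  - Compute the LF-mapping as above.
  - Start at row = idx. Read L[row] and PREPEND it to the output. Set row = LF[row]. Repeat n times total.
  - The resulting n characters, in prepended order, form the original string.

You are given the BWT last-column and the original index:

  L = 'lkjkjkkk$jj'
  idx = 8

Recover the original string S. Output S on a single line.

Answer: kkjkkkjjjl$

Derivation:
LF mapping: 10 5 1 6 2 7 8 9 0 3 4
Walk LF starting at row 8, prepending L[row]:
  step 1: row=8, L[8]='$', prepend. Next row=LF[8]=0
  step 2: row=0, L[0]='l', prepend. Next row=LF[0]=10
  step 3: row=10, L[10]='j', prepend. Next row=LF[10]=4
  step 4: row=4, L[4]='j', prepend. Next row=LF[4]=2
  step 5: row=2, L[2]='j', prepend. Next row=LF[2]=1
  step 6: row=1, L[1]='k', prepend. Next row=LF[1]=5
  step 7: row=5, L[5]='k', prepend. Next row=LF[5]=7
  step 8: row=7, L[7]='k', prepend. Next row=LF[7]=9
  step 9: row=9, L[9]='j', prepend. Next row=LF[9]=3
  step 10: row=3, L[3]='k', prepend. Next row=LF[3]=6
  step 11: row=6, L[6]='k', prepend. Next row=LF[6]=8
Reversed output: kkjkkkjjjl$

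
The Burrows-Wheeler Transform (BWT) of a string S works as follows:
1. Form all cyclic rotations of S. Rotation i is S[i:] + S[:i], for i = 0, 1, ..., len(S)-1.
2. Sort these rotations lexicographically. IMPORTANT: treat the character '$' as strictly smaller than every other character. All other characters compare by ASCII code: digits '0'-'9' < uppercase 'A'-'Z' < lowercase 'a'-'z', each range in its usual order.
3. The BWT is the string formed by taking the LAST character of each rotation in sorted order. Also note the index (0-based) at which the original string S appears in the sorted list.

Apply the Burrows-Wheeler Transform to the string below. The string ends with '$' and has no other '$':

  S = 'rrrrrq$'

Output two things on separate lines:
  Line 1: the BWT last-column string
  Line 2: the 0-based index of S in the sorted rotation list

All 7 rotations (rotation i = S[i:]+S[:i]):
  rot[0] = rrrrrq$
  rot[1] = rrrrq$r
  rot[2] = rrrq$rr
  rot[3] = rrq$rrr
  rot[4] = rq$rrrr
  rot[5] = q$rrrrr
  rot[6] = $rrrrrq
Sorted (with $ < everything):
  sorted[0] = $rrrrrq  (last char: 'q')
  sorted[1] = q$rrrrr  (last char: 'r')
  sorted[2] = rq$rrrr  (last char: 'r')
  sorted[3] = rrq$rrr  (last char: 'r')
  sorted[4] = rrrq$rr  (last char: 'r')
  sorted[5] = rrrrq$r  (last char: 'r')
  sorted[6] = rrrrrq$  (last char: '$')
Last column: qrrrrr$
Original string S is at sorted index 6

Answer: qrrrrr$
6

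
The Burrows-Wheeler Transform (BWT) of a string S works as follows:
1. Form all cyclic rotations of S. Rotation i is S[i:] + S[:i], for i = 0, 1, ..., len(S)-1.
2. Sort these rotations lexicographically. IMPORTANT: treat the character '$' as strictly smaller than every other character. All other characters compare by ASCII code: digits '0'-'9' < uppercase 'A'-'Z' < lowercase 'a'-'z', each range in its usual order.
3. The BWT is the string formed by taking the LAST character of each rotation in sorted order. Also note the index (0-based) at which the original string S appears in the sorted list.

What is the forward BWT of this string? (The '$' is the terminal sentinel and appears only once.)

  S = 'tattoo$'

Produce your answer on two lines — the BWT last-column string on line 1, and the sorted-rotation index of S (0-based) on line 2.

Answer: otot$ta
4

Derivation:
All 7 rotations (rotation i = S[i:]+S[:i]):
  rot[0] = tattoo$
  rot[1] = attoo$t
  rot[2] = ttoo$ta
  rot[3] = too$tat
  rot[4] = oo$tatt
  rot[5] = o$tatto
  rot[6] = $tattoo
Sorted (with $ < everything):
  sorted[0] = $tattoo  (last char: 'o')
  sorted[1] = attoo$t  (last char: 't')
  sorted[2] = o$tatto  (last char: 'o')
  sorted[3] = oo$tatt  (last char: 't')
  sorted[4] = tattoo$  (last char: '$')
  sorted[5] = too$tat  (last char: 't')
  sorted[6] = ttoo$ta  (last char: 'a')
Last column: otot$ta
Original string S is at sorted index 4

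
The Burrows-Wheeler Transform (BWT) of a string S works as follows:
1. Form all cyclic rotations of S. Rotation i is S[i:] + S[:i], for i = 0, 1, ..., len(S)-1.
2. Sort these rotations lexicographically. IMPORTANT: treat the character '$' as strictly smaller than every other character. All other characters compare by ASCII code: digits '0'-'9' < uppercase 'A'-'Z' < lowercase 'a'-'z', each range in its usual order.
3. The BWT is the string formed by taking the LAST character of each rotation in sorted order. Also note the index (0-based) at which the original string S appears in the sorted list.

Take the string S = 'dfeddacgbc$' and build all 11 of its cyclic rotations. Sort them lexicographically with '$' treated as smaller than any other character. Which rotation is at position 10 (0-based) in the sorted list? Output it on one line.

All 11 rotations (rotation i = S[i:]+S[:i]):
  rot[0] = dfeddacgbc$
  rot[1] = feddacgbc$d
  rot[2] = eddacgbc$df
  rot[3] = ddacgbc$dfe
  rot[4] = dacgbc$dfed
  rot[5] = acgbc$dfedd
  rot[6] = cgbc$dfedda
  rot[7] = gbc$dfeddac
  rot[8] = bc$dfeddacg
  rot[9] = c$dfeddacgb
  rot[10] = $dfeddacgbc
Sorted (with $ < everything):
  sorted[0] = $dfeddacgbc
  sorted[1] = acgbc$dfedd
  sorted[2] = bc$dfeddacg
  sorted[3] = c$dfeddacgb
  sorted[4] = cgbc$dfedda
  sorted[5] = dacgbc$dfed
  sorted[6] = ddacgbc$dfe
  sorted[7] = dfeddacgbc$
  sorted[8] = eddacgbc$df
  sorted[9] = feddacgbc$d
  sorted[10] = gbc$dfeddac
sorted[10] = gbc$dfeddac

Answer: gbc$dfeddac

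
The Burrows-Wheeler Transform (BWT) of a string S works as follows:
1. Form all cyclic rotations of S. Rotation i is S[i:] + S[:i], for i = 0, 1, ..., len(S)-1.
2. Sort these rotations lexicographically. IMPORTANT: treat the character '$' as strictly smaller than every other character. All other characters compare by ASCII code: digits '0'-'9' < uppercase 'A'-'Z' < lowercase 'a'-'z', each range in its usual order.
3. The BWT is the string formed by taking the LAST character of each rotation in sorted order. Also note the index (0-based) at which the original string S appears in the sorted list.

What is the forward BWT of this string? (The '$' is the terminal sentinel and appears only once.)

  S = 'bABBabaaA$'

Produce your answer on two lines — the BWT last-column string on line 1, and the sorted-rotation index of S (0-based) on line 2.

Answer: AabABabB$a
8

Derivation:
All 10 rotations (rotation i = S[i:]+S[:i]):
  rot[0] = bABBabaaA$
  rot[1] = ABBabaaA$b
  rot[2] = BBabaaA$bA
  rot[3] = BabaaA$bAB
  rot[4] = abaaA$bABB
  rot[5] = baaA$bABBa
  rot[6] = aaA$bABBab
  rot[7] = aA$bABBaba
  rot[8] = A$bABBabaa
  rot[9] = $bABBabaaA
Sorted (with $ < everything):
  sorted[0] = $bABBabaaA  (last char: 'A')
  sorted[1] = A$bABBabaa  (last char: 'a')
  sorted[2] = ABBabaaA$b  (last char: 'b')
  sorted[3] = BBabaaA$bA  (last char: 'A')
  sorted[4] = BabaaA$bAB  (last char: 'B')
  sorted[5] = aA$bABBaba  (last char: 'a')
  sorted[6] = aaA$bABBab  (last char: 'b')
  sorted[7] = abaaA$bABB  (last char: 'B')
  sorted[8] = bABBabaaA$  (last char: '$')
  sorted[9] = baaA$bABBa  (last char: 'a')
Last column: AabABabB$a
Original string S is at sorted index 8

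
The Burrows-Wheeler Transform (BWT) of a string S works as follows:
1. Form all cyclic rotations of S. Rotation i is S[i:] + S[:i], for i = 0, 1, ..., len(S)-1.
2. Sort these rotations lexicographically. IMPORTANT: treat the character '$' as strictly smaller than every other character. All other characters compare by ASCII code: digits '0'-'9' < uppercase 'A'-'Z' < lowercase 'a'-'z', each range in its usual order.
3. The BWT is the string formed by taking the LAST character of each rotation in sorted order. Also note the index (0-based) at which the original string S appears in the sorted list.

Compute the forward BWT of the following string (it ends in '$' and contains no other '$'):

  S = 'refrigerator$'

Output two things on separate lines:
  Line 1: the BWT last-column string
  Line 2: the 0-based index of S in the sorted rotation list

Answer: rrrgeirtoe$fa
10

Derivation:
All 13 rotations (rotation i = S[i:]+S[:i]):
  rot[0] = refrigerator$
  rot[1] = efrigerator$r
  rot[2] = frigerator$re
  rot[3] = rigerator$ref
  rot[4] = igerator$refr
  rot[5] = gerator$refri
  rot[6] = erator$refrig
  rot[7] = rator$refrige
  rot[8] = ator$refriger
  rot[9] = tor$refrigera
  rot[10] = or$refrigerat
  rot[11] = r$refrigerato
  rot[12] = $refrigerator
Sorted (with $ < everything):
  sorted[0] = $refrigerator  (last char: 'r')
  sorted[1] = ator$refriger  (last char: 'r')
  sorted[2] = efrigerator$r  (last char: 'r')
  sorted[3] = erator$refrig  (last char: 'g')
  sorted[4] = frigerator$re  (last char: 'e')
  sorted[5] = gerator$refri  (last char: 'i')
  sorted[6] = igerator$refr  (last char: 'r')
  sorted[7] = or$refrigerat  (last char: 't')
  sorted[8] = r$refrigerato  (last char: 'o')
  sorted[9] = rator$refrige  (last char: 'e')
  sorted[10] = refrigerator$  (last char: '$')
  sorted[11] = rigerator$ref  (last char: 'f')
  sorted[12] = tor$refrigera  (last char: 'a')
Last column: rrrgeirtoe$fa
Original string S is at sorted index 10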